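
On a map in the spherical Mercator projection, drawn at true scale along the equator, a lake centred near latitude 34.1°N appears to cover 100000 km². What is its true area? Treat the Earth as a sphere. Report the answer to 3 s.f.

The Mercator projection is conformal; its linear scale factor is the same in every direction and equals sec φ = 1/cos φ.
Areal scale = k² = sec²φ = 1/cos²(34.1°) = 1/0.8281² = 1.458.
True area = apparent / (areal scale) = 100000 / 1.458 ≈ 68600 km².

68600 km²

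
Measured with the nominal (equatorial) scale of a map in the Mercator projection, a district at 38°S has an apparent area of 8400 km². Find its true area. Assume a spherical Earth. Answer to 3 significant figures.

5220 km²

Mercator is conformal, so the point scale is isotropic: h = k = sec φ = 1/cos φ.
Areal scale = k² = sec²φ = 1/cos²(38°) = 1/0.7880² = 1.610.
True area = apparent / (areal scale) = 8400 / 1.610 ≈ 5220 km².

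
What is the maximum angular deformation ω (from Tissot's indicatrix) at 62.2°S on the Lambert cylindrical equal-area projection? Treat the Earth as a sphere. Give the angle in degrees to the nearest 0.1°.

80.0°

The Lambert cylindrical equal-area projection is the cylindrical equal-area projection with its standard parallel at the equator (φ₀ = 0). A cylindrical equal-area projection with standard parallel φ₀ has meridian scale h = cos φ / cos φ₀ and parallel scale k = cos φ₀ / cos φ (so areas are preserved, h·k = 1).
At 62.2°: h = 0.4664, k = 2.144; principal scales a = 2.144, b = 0.4664.
sin(ω/2) = (a − b)/(a + b) = 1.678/2.611 = 0.6427, so ω = 2 arcsin(0.6427) ≈ 80.0°.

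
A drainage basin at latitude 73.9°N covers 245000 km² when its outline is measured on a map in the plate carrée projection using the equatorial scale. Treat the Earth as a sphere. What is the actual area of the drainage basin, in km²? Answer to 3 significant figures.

Plate carrée maps x = Rλ, y = Rφ. The meridian scale is h = 1 and the parallel scale is k = 1/cos φ = sec φ.
Areal scale = h·k = 1 × sec φ; at 73.9°, h = 1.000, k = 3.606, so h·k = 3.606.
True area = apparent / (areal scale) = 245000 / 3.606 ≈ 67900 km².

67900 km²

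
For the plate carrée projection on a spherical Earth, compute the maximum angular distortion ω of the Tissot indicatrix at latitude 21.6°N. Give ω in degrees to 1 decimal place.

4.2°

In the plate carrée (x = Rλ, y = Rφ), meridians are true-scale (h = 1) and parallels are stretched by k = sec φ.
At 21.6°: h = 1.000, k = 1.076; principal scales a = 1.076, b = 1.000.
sin(ω/2) = (a − b)/(a + b) = 0.07553/2.076 = 0.03639, so ω = 2 arcsin(0.03639) ≈ 4.2°.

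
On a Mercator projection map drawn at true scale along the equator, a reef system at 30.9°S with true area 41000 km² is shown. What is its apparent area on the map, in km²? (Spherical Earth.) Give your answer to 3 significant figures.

55700 km²

For Mercator, h = k = sec φ (a conformal cylindrical projection has a single point scale, 1/cos φ).
Areal scale = k² = sec²φ = 1/cos²(30.9°) = 1/0.8581² = 1.358.
Apparent area = 41000 × 1.358 ≈ 55700 km².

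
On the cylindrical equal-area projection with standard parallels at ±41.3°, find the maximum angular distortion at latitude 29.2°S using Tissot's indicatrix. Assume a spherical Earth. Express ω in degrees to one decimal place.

For cylindrical equal-area with standard parallel φ₀, h = cos φ / cos φ₀ and k = cos φ₀ / cos φ, so h·k = 1.
At 29.2°: h = 1.162, k = 0.8606; principal scales a = 1.162, b = 0.8606.
sin(ω/2) = (a − b)/(a + b) = 0.3013/2.023 = 0.1490, so ω = 2 arcsin(0.1490) ≈ 17.1°.

17.1°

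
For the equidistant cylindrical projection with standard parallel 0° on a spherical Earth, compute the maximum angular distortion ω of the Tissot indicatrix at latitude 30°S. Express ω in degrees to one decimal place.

8.2°

For the equirectangular projection with φ₀ = 0 (plate carrée), h = 1 along meridians and k = sec φ along parallels.
At 30°: h = 1.000, k = 1.155; principal scales a = 1.155, b = 1.000.
sin(ω/2) = (a − b)/(a + b) = 0.1547/2.155 = 0.07180, so ω = 2 arcsin(0.07180) ≈ 8.2°.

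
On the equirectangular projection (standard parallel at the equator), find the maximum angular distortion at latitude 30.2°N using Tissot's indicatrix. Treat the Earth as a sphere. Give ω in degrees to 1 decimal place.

In the plate carrée (x = Rλ, y = Rφ), meridians are true-scale (h = 1) and parallels are stretched by k = sec φ.
At 30.2°: h = 1.000, k = 1.157; principal scales a = 1.157, b = 1.000.
sin(ω/2) = (a − b)/(a + b) = 0.1570/2.157 = 0.07280, so ω = 2 arcsin(0.07280) ≈ 8.4°.

8.4°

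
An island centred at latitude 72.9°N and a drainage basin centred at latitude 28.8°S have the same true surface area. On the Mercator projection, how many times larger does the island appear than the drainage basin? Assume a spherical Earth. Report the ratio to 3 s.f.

8.88

Mercator is conformal with k = sec φ, so areal scale = k² = sec²φ.
At 72.9°: sec²(72.9°) = 1/0.2940² = 11.57.
At 28.8°: sec²(28.8°) = 1/0.8763² = 1.302.
Ratio = 11.57/1.302 = cos²(28.8°)/cos²(72.9°) ≈ 8.88.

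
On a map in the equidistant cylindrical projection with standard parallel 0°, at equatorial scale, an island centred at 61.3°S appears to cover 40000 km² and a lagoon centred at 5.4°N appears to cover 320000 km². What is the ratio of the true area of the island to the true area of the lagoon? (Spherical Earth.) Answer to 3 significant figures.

0.0603

Plate carrée has h = 1 and k = sec φ, giving areal scale sec φ; true area = (apparent area) · cos φ.
True area of island: 40000 × cos(61.3°) = 40000 × 0.4802 = 19210 km².
True area of lagoon: 320000 × cos(5.4°) = 320000 × 0.9956 = 318600 km².
Ratio = 19210 / 318600 ≈ 0.0603.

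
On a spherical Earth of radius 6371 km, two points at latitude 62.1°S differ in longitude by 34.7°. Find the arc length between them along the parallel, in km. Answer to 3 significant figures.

Arc length along a parallel = R cos φ · Δλ (with Δλ in radians).
= 6371 × cos 62.1° × (34.7° × π/180) = 6371 × 0.4679 × 0.6056 ≈ 1810 km.

1810 km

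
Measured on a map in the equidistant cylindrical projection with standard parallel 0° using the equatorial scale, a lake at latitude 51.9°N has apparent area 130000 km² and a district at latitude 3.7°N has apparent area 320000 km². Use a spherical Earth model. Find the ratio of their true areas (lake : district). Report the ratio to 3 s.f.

0.251

Plate carrée has h = 1 and k = sec φ, giving areal scale sec φ; true area = (apparent area) · cos φ.
True area of lake: 130000 × cos(51.9°) = 130000 × 0.6170 = 80210 km².
True area of district: 320000 × cos(3.7°) = 320000 × 0.9979 = 319300 km².
Ratio = 80210 / 319300 ≈ 0.251.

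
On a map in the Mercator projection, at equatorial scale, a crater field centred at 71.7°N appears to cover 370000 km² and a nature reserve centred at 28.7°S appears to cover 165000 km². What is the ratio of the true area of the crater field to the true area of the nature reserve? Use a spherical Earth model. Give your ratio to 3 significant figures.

0.287

Mercator's areal exaggeration is sec²φ; hence true area = (apparent area) · cos²φ.
True area of crater field: 370000 × cos²(71.7°) = 370000 × 0.09859 = 36480 km².
True area of nature reserve: 165000 × cos²(28.7°) = 165000 × 0.7694 = 126900 km².
Ratio = 36480 / 126900 ≈ 0.287.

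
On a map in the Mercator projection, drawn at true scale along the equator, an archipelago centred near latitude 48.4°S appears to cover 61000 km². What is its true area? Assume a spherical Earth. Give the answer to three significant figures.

26900 km²

For Mercator, h = k = sec φ (a conformal cylindrical projection has a single point scale, 1/cos φ).
Areal scale = k² = sec²φ = 1/cos²(48.4°) = 1/0.6639² = 2.269.
True area = apparent / (areal scale) = 61000 / 2.269 ≈ 26900 km².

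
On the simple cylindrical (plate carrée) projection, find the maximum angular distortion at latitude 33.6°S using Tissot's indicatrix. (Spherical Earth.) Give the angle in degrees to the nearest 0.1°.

For the equirectangular projection with φ₀ = 0 (plate carrée), h = 1 along meridians and k = sec φ along parallels.
At 33.6°: h = 1.000, k = 1.201; principal scales a = 1.201, b = 1.000.
sin(ω/2) = (a − b)/(a + b) = 0.2006/2.201 = 0.09115, so ω = 2 arcsin(0.09115) ≈ 10.5°.

10.5°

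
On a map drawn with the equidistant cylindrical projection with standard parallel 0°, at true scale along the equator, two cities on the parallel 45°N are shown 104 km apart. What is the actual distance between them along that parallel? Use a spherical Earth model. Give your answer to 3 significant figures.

In the plate carrée (x = Rλ, y = Rφ), meridians are true-scale (h = 1) and parallels are stretched by k = sec φ.
Along the parallel at 45°, map distances are exaggerated by k = sec 45° = 1.414.
True distance = 104 / 1.414 = 104 × cos 45° ≈ 73.5 km.

73.5 km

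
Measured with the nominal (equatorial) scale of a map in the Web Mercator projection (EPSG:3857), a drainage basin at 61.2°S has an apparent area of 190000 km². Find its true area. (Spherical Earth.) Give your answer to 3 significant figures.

44100 km²

The Mercator projection is conformal; its linear scale factor is the same in every direction and equals sec φ = 1/cos φ.
Areal scale = k² = sec²φ = 1/cos²(61.2°) = 1/0.4818² = 4.309.
True area = apparent / (areal scale) = 190000 / 4.309 ≈ 44100 km².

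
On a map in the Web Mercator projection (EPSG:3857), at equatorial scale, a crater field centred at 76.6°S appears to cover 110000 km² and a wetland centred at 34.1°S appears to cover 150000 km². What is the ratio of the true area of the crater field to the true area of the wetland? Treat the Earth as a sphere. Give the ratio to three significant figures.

0.0574

Since Mercator area scale is 1/cos²φ, the true area equals the apparent area multiplied by cos²φ.
True area of crater field: 110000 × cos²(76.6°) = 110000 × 0.05371 = 5908 km².
True area of wetland: 150000 × cos²(34.1°) = 150000 × 0.6857 = 102900 km².
Ratio = 5908 / 102900 ≈ 0.0574.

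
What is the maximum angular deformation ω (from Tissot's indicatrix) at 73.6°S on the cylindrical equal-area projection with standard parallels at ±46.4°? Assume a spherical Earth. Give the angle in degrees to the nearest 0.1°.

90.9°

Cylindrical equal-area (φ₀ = 46.4°): h = cos φ / cos 46.4° along meridians, k = cos 46.4° / cos φ along parallels; h·k = 1.
At 73.6°: h = 0.4094, k = 2.443; principal scales a = 2.443, b = 0.4094.
sin(ω/2) = (a − b)/(a + b) = 2.033/2.852 = 0.7129, so ω = 2 arcsin(0.7129) ≈ 90.9°.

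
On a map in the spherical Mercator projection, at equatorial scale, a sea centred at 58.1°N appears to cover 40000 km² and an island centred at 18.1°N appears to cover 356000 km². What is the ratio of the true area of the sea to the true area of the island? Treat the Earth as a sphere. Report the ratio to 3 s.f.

0.0347

Since Mercator area scale is 1/cos²φ, the true area equals the apparent area multiplied by cos²φ.
True area of sea: 40000 × cos²(58.1°) = 40000 × 0.2792 = 11170 km².
True area of island: 356000 × cos²(18.1°) = 356000 × 0.9035 = 321600 km².
Ratio = 11170 / 321600 ≈ 0.0347.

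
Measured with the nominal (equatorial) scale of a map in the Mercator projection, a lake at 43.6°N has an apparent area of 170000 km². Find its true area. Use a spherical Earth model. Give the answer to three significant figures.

89200 km²

For Mercator, h = k = sec φ (a conformal cylindrical projection has a single point scale, 1/cos φ).
Areal scale = k² = sec²φ = 1/cos²(43.6°) = 1/0.7242² = 1.907.
True area = apparent / (areal scale) = 170000 / 1.907 ≈ 89200 km².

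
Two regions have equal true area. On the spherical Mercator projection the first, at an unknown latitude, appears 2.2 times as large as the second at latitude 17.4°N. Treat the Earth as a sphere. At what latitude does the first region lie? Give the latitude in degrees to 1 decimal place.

For equal true areas on Mercator, apparent areas scale as sec²φ, so the ratio is cos²φ₂ / cos²φ₁.
cos²φ₂ / cos²φ₁ = 2.2  ⇒  cos φ₁ = cos 17.4° / √2.2 = 0.9542/1.483 = 0.6433.
φ₁ = arccos(0.6433) ≈ 50.0°.

50.0°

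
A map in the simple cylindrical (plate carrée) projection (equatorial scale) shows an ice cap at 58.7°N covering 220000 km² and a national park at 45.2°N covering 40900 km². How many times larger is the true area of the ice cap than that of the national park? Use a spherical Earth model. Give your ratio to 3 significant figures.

3.97

On the plate carrée, areal scale = h·k = 1 × sec φ, so true area = apparent × cos φ.
True area of ice cap: 220000 × cos(58.7°) = 220000 × 0.5195 = 114300 km².
True area of national park: 40900 × cos(45.2°) = 40900 × 0.7046 = 28820 km².
Ratio = 114300 / 28820 ≈ 3.97.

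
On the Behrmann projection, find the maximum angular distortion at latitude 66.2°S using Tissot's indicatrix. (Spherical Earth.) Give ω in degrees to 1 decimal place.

Behrmann is a cylindrical equal-area projection with standard parallels at ±30°. For cylindrical equal-area with standard parallel φ₀, h = cos φ / cos φ₀ and k = cos φ₀ / cos φ, so h·k = 1.
At 66.2°: h = 0.4660, k = 2.146; principal scales a = 2.146, b = 0.4660.
sin(ω/2) = (a − b)/(a + b) = 1.680/2.612 = 0.6432, so ω = 2 arcsin(0.6432) ≈ 80.1°.

80.1°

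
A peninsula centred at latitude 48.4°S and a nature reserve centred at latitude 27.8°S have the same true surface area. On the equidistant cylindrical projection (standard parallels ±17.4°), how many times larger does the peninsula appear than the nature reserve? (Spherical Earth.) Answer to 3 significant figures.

The equidistant cylindrical projection with φ₀ = 17.4° has h = 1 (meridians true) and k = cos φ₀ / cos φ along parallels.
Areal scale at 48.4°: h·k = 1.000 × 1.437 = 1.437.
Areal scale at 27.8°: h·k = 1.000 × 1.079 = 1.079.
Ratio = 1.437/1.079 ≈ 1.33.

1.33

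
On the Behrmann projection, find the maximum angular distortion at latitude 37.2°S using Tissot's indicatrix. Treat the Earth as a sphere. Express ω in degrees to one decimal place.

The Behrmann projection is cylindrical equal-area with φ₀ = 30°. Cylindrical equal-area (φ₀ = 30°): h = cos φ / cos 30° along meridians, k = cos 30° / cos φ along parallels; h·k = 1.
At 37.2°: h = 0.9198, k = 1.087; principal scales a = 1.087, b = 0.9198.
sin(ω/2) = (a − b)/(a + b) = 0.1675/2.007 = 0.08345, so ω = 2 arcsin(0.08345) ≈ 9.6°.

9.6°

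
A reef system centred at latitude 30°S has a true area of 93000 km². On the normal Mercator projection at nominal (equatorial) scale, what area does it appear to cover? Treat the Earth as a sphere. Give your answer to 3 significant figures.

124000 km²

For Mercator, h = k = sec φ (a conformal cylindrical projection has a single point scale, 1/cos φ).
Areal scale = k² = sec²φ = 1/cos²(30°) = 1/0.8660² = 1.333.
Apparent area = 93000 × 1.333 ≈ 124000 km².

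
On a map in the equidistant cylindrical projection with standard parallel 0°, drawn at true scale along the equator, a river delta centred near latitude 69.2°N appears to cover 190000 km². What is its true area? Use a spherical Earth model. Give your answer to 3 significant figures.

67500 km²

For the equirectangular projection with φ₀ = 0 (plate carrée), h = 1 along meridians and k = sec φ along parallels.
Areal scale = h·k = 1 × sec φ; at 69.2°, h = 1.000, k = 2.816, so h·k = 2.816.
True area = apparent / (areal scale) = 190000 / 2.816 ≈ 67500 km².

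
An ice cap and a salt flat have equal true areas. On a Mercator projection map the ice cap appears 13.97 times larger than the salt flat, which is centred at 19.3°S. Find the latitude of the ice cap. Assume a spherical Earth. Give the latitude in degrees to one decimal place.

75.4°

For equal true areas on Mercator, apparent areas scale as sec²φ, so the ratio is cos²φ₂ / cos²φ₁.
cos²φ₂ / cos²φ₁ = 13.97  ⇒  cos φ₁ = cos 19.3° / √13.97 = 0.9438/3.738 = 0.2525.
φ₁ = arccos(0.2525) ≈ 75.4°.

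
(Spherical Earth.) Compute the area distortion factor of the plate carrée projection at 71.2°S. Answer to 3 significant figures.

3.10

In the plate carrée (x = Rλ, y = Rφ), meridians are true-scale (h = 1) and parallels are stretched by k = sec φ.
Areal scale = h·k = 1 × sec φ; at 71.2°, h = 1.000, k = 3.103, so h·k = 3.103.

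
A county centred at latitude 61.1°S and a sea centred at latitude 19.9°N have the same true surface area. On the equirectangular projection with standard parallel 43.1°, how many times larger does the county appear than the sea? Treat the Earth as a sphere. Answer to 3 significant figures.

1.95

With standard parallel φ₀ = 43.1°, the equirectangular projection gives x = Rλ cos φ₀, y = Rφ, so h = 1 and k = cos 43.1° / cos φ.
Areal scale at 61.1°: h·k = 1.000 × 1.511 = 1.511.
Areal scale at 19.9°: h·k = 1.000 × 0.7765 = 0.7765.
Ratio = 1.511/0.7765 ≈ 1.95.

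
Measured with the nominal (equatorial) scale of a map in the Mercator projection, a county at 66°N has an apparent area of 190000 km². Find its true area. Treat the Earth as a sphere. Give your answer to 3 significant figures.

The Mercator projection is conformal; its linear scale factor is the same in every direction and equals sec φ = 1/cos φ.
Areal scale = k² = sec²φ = 1/cos²(66°) = 1/0.4067² = 6.045.
True area = apparent / (areal scale) = 190000 / 6.045 ≈ 31400 km².

31400 km²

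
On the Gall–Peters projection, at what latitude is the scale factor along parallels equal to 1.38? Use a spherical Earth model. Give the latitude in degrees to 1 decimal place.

59.2°

The Gall–Peters projection is cylindrical equal-area with φ₀ = 45°. A cylindrical equal-area projection with standard parallel φ₀ has meridian scale h = cos φ / cos φ₀ and parallel scale k = cos φ₀ / cos φ (so areas are preserved, h·k = 1).
k = cos φ₀ / cos φ = 1.38  ⇒  cos φ = cos 45° / 1.38 = 0.5124.
φ = arccos(0.5124) ≈ 59.2°.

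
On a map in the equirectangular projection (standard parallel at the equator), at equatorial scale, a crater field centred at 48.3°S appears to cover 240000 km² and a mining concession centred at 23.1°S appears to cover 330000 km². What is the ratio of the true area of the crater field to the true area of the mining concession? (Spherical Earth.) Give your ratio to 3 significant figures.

0.526

On the plate carrée, areal scale = h·k = 1 × sec φ, so true area = apparent × cos φ.
True area of crater field: 240000 × cos(48.3°) = 240000 × 0.6652 = 159700 km².
True area of mining concession: 330000 × cos(23.1°) = 330000 × 0.9198 = 303500 km².
Ratio = 159700 / 303500 ≈ 0.526.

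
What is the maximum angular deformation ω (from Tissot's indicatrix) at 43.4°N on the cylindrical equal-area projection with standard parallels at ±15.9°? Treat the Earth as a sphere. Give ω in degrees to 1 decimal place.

31.7°

For cylindrical equal-area with standard parallel φ₀, h = cos φ / cos φ₀ and k = cos φ₀ / cos φ, so h·k = 1.
At 43.4°: h = 0.7555, k = 1.324; principal scales a = 1.324, b = 0.7555.
sin(ω/2) = (a − b)/(a + b) = 0.5682/2.079 = 0.2733, so ω = 2 arcsin(0.2733) ≈ 31.7°.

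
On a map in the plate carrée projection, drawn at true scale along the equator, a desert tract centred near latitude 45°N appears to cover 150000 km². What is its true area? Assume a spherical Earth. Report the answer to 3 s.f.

106000 km²

For the equirectangular projection with φ₀ = 0 (plate carrée), h = 1 along meridians and k = sec φ along parallels.
Areal scale = h·k = 1 × sec φ; at 45°, h = 1.000, k = 1.414, so h·k = 1.414.
True area = apparent / (areal scale) = 150000 / 1.414 ≈ 106000 km².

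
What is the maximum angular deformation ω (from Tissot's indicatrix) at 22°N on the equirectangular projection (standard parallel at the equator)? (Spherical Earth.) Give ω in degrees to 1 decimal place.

4.3°

In the plate carrée (x = Rλ, y = Rφ), meridians are true-scale (h = 1) and parallels are stretched by k = sec φ.
At 22°: h = 1.000, k = 1.079; principal scales a = 1.079, b = 1.000.
sin(ω/2) = (a − b)/(a + b) = 0.07853/2.079 = 0.03778, so ω = 2 arcsin(0.03778) ≈ 4.3°.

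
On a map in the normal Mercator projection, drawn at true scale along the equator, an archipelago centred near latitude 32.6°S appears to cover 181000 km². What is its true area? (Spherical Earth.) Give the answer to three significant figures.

The Mercator projection is conformal; its linear scale factor is the same in every direction and equals sec φ = 1/cos φ.
Areal scale = k² = sec²φ = 1/cos²(32.6°) = 1/0.8425² = 1.409.
True area = apparent / (areal scale) = 181000 / 1.409 ≈ 128000 km².

128000 km²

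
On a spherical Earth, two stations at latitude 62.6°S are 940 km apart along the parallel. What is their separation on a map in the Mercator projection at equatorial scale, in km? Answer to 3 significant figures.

Mercator is conformal, so the point scale is isotropic: h = k = sec φ = 1/cos φ.
Along the parallel, k = sec 62.6° = 1/0.4602 = 2.173.
Map distance = 940 × 2.173 ≈ 2040 km.

2040 km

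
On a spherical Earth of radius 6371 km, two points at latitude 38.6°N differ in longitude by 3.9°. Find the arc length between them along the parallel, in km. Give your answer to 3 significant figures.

339 km

Arc length along a parallel = R cos φ · Δλ (with Δλ in radians).
= 6371 × cos 38.6° × (3.9° × π/180) = 6371 × 0.7815 × 0.06807 ≈ 339 km.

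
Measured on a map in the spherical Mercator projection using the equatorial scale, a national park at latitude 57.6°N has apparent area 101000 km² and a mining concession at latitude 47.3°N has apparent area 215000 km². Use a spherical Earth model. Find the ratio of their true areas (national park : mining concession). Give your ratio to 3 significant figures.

On Mercator the areal scale is sec²φ, so true area = apparent × cos²φ.
True area of national park: 101000 × cos²(57.6°) = 101000 × 0.2871 = 29000 km².
True area of mining concession: 215000 × cos²(47.3°) = 215000 × 0.4599 = 98880 km².
Ratio = 29000 / 98880 ≈ 0.293.

0.293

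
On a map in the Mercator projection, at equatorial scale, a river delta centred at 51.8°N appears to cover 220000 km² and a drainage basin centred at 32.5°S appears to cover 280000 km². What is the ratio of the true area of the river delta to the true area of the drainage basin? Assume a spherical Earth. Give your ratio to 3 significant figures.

On Mercator the areal scale is sec²φ, so true area = apparent × cos²φ.
True area of river delta: 220000 × cos²(51.8°) = 220000 × 0.3824 = 84130 km².
True area of drainage basin: 280000 × cos²(32.5°) = 280000 × 0.7113 = 199200 km².
Ratio = 84130 / 199200 ≈ 0.422.

0.422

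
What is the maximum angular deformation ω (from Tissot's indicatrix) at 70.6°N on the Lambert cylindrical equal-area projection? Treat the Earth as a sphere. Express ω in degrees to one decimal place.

106.5°

The Lambert cylindrical equal-area projection is the cylindrical equal-area projection with its standard parallel at the equator (φ₀ = 0). For cylindrical equal-area with standard parallel φ₀, h = cos φ / cos φ₀ and k = cos φ₀ / cos φ, so h·k = 1.
At 70.6°: h = 0.3322, k = 3.011; principal scales a = 3.011, b = 0.3322.
sin(ω/2) = (a − b)/(a + b) = 2.678/3.343 = 0.8013, so ω = 2 arcsin(0.8013) ≈ 106.5°.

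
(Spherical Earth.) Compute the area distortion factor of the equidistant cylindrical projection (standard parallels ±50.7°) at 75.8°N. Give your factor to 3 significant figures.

In the equirectangular projection with standard parallel φ₀ = 50.7° (x = Rλ cos φ₀, y = Rφ), meridians are true-scale (h = 1) and the parallel scale is k = cos φ₀ / cos φ.
Areal scale = h·k = 1 × cos φ₀ / cos φ; at 75.8°, h = 1.000, k = 2.582, so h·k = 2.582.

2.58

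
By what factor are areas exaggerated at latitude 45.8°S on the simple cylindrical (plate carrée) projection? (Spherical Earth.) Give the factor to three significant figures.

1.43

For the equirectangular projection with φ₀ = 0 (plate carrée), h = 1 along meridians and k = sec φ along parallels.
Areal scale = h·k = 1 × sec φ; at 45.8°, h = 1.000, k = 1.434, so h·k = 1.434.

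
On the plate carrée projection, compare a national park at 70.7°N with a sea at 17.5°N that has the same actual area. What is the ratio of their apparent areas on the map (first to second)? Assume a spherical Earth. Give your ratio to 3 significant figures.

2.89

For the equirectangular projection with φ₀ = 0 (plate carrée), h = 1 along meridians and k = sec φ along parallels.
Areal scale at 70.7°: h·k = 1.000 × 3.026 = 3.026.
Areal scale at 17.5°: h·k = 1.000 × 1.049 = 1.049.
Ratio = 3.026/1.049 ≈ 2.89.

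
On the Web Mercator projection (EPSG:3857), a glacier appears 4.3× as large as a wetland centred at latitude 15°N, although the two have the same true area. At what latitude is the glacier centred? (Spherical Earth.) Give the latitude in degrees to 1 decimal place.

62.2°

On Mercator, (apparent₁)/(apparent₂) = sec²φ₁ / sec²φ₂ when true areas are equal.
cos²φ₂ / cos²φ₁ = 4.3  ⇒  cos φ₁ = cos 15° / √4.3 = 0.9659/2.074 = 0.4658.
φ₁ = arccos(0.4658) ≈ 62.2°.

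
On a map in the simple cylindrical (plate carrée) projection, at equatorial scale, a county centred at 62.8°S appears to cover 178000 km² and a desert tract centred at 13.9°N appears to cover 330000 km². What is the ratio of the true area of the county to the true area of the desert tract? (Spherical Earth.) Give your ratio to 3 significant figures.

0.254

Plate carrée has h = 1 and k = sec φ, giving areal scale sec φ; true area = (apparent area) · cos φ.
True area of county: 178000 × cos(62.8°) = 178000 × 0.4571 = 81360 km².
True area of desert tract: 330000 × cos(13.9°) = 330000 × 0.9707 = 320300 km².
Ratio = 81360 / 320300 ≈ 0.254.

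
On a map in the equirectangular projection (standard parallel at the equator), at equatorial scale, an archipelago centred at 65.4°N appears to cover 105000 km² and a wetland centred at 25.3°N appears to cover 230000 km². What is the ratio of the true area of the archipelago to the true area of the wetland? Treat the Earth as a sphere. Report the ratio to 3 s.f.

0.210

Plate carrée has h = 1 and k = sec φ, giving areal scale sec φ; true area = (apparent area) · cos φ.
True area of archipelago: 105000 × cos(65.4°) = 105000 × 0.4163 = 43710 km².
True area of wetland: 230000 × cos(25.3°) = 230000 × 0.9041 = 207900 km².
Ratio = 43710 / 207900 ≈ 0.210.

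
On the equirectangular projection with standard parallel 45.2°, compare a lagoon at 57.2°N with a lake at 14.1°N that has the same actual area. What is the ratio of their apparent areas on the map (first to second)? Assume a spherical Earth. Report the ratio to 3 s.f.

1.79

The equidistant cylindrical projection with φ₀ = 45.2° has h = 1 (meridians true) and k = cos φ₀ / cos φ along parallels.
Areal scale at 57.2°: h·k = 1.000 × 1.301 = 1.301.
Areal scale at 14.1°: h·k = 1.000 × 0.7265 = 0.7265.
Ratio = 1.301/0.7265 ≈ 1.79.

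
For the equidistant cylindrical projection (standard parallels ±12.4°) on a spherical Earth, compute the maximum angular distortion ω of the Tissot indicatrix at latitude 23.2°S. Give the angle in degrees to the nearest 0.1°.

With standard parallel φ₀ = 12.4°, the equirectangular projection gives x = Rλ cos φ₀, y = Rφ, so h = 1 and k = cos 12.4° / cos φ.
At 23.2°: h = 1.000, k = 1.063; principal scales a = 1.063, b = 1.000.
sin(ω/2) = (a − b)/(a + b) = 0.06260/2.063 = 0.03035, so ω = 2 arcsin(0.03035) ≈ 3.5°.

3.5°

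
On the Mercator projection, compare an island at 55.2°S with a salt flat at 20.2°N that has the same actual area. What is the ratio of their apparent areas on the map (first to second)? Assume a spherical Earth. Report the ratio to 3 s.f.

Mercator is conformal with k = sec φ, so areal scale = k² = sec²φ.
At 55.2°: sec²(55.2°) = 1/0.5707² = 3.070.
At 20.2°: sec²(20.2°) = 1/0.9385² = 1.135.
Ratio = 3.070/1.135 = cos²(20.2°)/cos²(55.2°) ≈ 2.70.

2.70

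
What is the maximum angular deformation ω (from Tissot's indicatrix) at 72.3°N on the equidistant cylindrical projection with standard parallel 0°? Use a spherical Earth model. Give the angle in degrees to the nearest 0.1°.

Plate carrée maps x = Rλ, y = Rφ. The meridian scale is h = 1 and the parallel scale is k = 1/cos φ = sec φ.
At 72.3°: h = 1.000, k = 3.289; principal scales a = 3.289, b = 1.000.
sin(ω/2) = (a − b)/(a + b) = 2.289/4.289 = 0.5337, so ω = 2 arcsin(0.5337) ≈ 64.5°.

64.5°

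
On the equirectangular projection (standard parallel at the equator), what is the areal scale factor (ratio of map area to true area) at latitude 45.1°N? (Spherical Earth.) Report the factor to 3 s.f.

Plate carrée maps x = Rλ, y = Rφ. The meridian scale is h = 1 and the parallel scale is k = 1/cos φ = sec φ.
Areal scale = h·k = 1 × sec φ; at 45.1°, h = 1.000, k = 1.417, so h·k = 1.417.

1.42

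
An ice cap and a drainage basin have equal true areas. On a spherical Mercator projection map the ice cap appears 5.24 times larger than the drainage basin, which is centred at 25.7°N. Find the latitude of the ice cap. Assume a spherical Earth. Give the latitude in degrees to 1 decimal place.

For equal true areas on Mercator, apparent areas scale as sec²φ, so the ratio is cos²φ₂ / cos²φ₁.
cos²φ₂ / cos²φ₁ = 5.24  ⇒  cos φ₁ = cos 25.7° / √5.24 = 0.9011/2.289 = 0.3936.
φ₁ = arccos(0.3936) ≈ 66.8°.

66.8°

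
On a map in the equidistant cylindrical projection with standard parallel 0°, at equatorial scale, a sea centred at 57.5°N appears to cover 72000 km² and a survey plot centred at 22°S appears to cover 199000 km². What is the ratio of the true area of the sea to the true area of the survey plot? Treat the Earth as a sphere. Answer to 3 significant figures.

0.210

Plate carrée has h = 1 and k = sec φ, giving areal scale sec φ; true area = (apparent area) · cos φ.
True area of sea: 72000 × cos(57.5°) = 72000 × 0.5373 = 38690 km².
True area of survey plot: 199000 × cos(22°) = 199000 × 0.9272 = 184500 km².
Ratio = 38690 / 184500 ≈ 0.210.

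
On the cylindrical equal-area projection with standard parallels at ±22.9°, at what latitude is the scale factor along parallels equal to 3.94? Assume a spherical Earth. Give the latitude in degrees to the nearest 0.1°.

76.5°

A cylindrical equal-area projection with standard parallel φ₀ has meridian scale h = cos φ / cos φ₀ and parallel scale k = cos φ₀ / cos φ (so areas are preserved, h·k = 1).
k = cos φ₀ / cos φ = 3.94  ⇒  cos φ = cos 22.9° / 3.94 = 0.2338.
φ = arccos(0.2338) ≈ 76.5°.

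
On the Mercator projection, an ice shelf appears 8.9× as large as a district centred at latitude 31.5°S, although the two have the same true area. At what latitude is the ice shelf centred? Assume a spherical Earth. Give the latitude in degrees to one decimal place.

On Mercator, (apparent₁)/(apparent₂) = sec²φ₁ / sec²φ₂ when true areas are equal.
cos²φ₂ / cos²φ₁ = 8.9  ⇒  cos φ₁ = cos 31.5° / √8.9 = 0.8526/2.983 = 0.2858.
φ₁ = arccos(0.2858) ≈ 73.4°.

73.4°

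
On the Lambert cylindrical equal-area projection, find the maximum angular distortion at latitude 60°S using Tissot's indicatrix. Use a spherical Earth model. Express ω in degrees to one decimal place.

73.7°

The Lambert cylindrical equal-area projection is the cylindrical equal-area projection with its standard parallel at the equator (φ₀ = 0). For cylindrical equal-area with standard parallel φ₀, h = cos φ / cos φ₀ and k = cos φ₀ / cos φ, so h·k = 1.
At 60°: h = 0.5000, k = 2.000; principal scales a = 2.000, b = 0.5000.
sin(ω/2) = (a − b)/(a + b) = 1.500/2.500 = 0.6000, so ω = 2 arcsin(0.6000) ≈ 73.7°.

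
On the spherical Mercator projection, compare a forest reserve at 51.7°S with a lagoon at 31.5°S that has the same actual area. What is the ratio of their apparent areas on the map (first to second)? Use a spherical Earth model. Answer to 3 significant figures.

Mercator is conformal with k = sec φ, so areal scale = k² = sec²φ.
At 51.7°: sec²(51.7°) = 1/0.6198² = 2.603.
At 31.5°: sec²(31.5°) = 1/0.8526² = 1.376.
Ratio = 2.603/1.376 = cos²(31.5°)/cos²(51.7°) ≈ 1.89.

1.89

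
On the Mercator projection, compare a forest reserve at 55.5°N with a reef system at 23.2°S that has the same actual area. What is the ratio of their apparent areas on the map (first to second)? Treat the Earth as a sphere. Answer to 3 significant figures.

Mercator areal scale is sec²φ.
At 55.5°: sec²(55.5°) = 1/0.5664² = 3.117.
At 23.2°: sec²(23.2°) = 1/0.9191² = 1.184.
Ratio = 3.117/1.184 = cos²(23.2°)/cos²(55.5°) ≈ 2.63.

2.63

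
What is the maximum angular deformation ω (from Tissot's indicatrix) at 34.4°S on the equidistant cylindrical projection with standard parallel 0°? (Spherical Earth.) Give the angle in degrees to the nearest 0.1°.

11.0°

For the equirectangular projection with φ₀ = 0 (plate carrée), h = 1 along meridians and k = sec φ along parallels.
At 34.4°: h = 1.000, k = 1.212; principal scales a = 1.212, b = 1.000.
sin(ω/2) = (a − b)/(a + b) = 0.2120/2.212 = 0.09582, so ω = 2 arcsin(0.09582) ≈ 11.0°.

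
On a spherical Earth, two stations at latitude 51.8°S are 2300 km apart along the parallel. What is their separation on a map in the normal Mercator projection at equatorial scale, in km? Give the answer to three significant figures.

The Mercator projection is conformal; its linear scale factor is the same in every direction and equals sec φ = 1/cos φ.
Along the parallel, k = sec 51.8° = 1/0.6184 = 1.617.
Map distance = 2300 × 1.617 ≈ 3720 km.

3720 km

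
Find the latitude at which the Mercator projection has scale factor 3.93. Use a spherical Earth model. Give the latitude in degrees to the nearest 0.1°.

Mercator scale is k = sec φ = 1/cos φ.
1/cos φ = 3.93  ⇒  cos φ = 0.2545  ⇒  φ = arccos(0.2545) ≈ 75.3°.

75.3°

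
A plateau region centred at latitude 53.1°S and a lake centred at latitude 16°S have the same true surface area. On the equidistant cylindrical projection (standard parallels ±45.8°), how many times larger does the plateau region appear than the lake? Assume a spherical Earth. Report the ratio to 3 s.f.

1.60

The equidistant cylindrical projection with φ₀ = 45.8° has h = 1 (meridians true) and k = cos φ₀ / cos φ along parallels.
Areal scale at 53.1°: h·k = 1.000 × 1.161 = 1.161.
Areal scale at 16°: h·k = 1.000 × 0.7253 = 0.7253.
Ratio = 1.161/0.7253 ≈ 1.60.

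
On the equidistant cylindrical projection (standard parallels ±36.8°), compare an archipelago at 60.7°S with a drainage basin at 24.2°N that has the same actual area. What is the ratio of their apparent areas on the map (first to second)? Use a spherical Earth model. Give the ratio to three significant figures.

The equidistant cylindrical projection with φ₀ = 36.8° has h = 1 (meridians true) and k = cos φ₀ / cos φ along parallels.
Areal scale at 60.7°: h·k = 1.000 × 1.636 = 1.636.
Areal scale at 24.2°: h·k = 1.000 × 0.8779 = 0.8779.
Ratio = 1.636/0.8779 ≈ 1.86.

1.86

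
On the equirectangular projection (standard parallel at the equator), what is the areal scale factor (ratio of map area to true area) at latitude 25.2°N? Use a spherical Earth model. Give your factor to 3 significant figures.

1.11

For the equirectangular projection with φ₀ = 0 (plate carrée), h = 1 along meridians and k = sec φ along parallels.
Areal scale = h·k = 1 × sec φ; at 25.2°, h = 1.000, k = 1.105, so h·k = 1.105.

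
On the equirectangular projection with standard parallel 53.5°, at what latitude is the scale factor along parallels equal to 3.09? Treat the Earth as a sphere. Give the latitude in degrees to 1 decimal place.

78.9°

With standard parallel φ₀ = 53.5°, the equirectangular projection gives x = Rλ cos φ₀, y = Rφ, so h = 1 and k = cos 53.5° / cos φ.
k = cos φ₀ / cos φ = 3.09  ⇒  cos φ = cos 53.5° / 3.09 = 0.1925.
φ = arccos(0.1925) ≈ 78.9°.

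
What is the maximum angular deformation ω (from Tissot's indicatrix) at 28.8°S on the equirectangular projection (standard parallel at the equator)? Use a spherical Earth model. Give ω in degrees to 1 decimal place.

7.6°

For the equirectangular projection with φ₀ = 0 (plate carrée), h = 1 along meridians and k = sec φ along parallels.
At 28.8°: h = 1.000, k = 1.141; principal scales a = 1.141, b = 1.000.
sin(ω/2) = (a − b)/(a + b) = 0.1412/2.141 = 0.06592, so ω = 2 arcsin(0.06592) ≈ 7.6°.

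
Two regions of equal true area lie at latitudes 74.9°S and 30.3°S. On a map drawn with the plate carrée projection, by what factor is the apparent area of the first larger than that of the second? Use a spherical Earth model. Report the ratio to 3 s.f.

3.31

For the equirectangular projection with φ₀ = 0 (plate carrée), h = 1 along meridians and k = sec φ along parallels.
Areal scale at 74.9°: h·k = 1.000 × 3.839 = 3.839.
Areal scale at 30.3°: h·k = 1.000 × 1.158 = 1.158.
Ratio = 3.839/1.158 ≈ 3.31.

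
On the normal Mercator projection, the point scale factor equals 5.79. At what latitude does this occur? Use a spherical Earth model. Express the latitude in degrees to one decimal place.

80.1°

Mercator scale is k = sec φ = 1/cos φ.
1/cos φ = 5.79  ⇒  cos φ = 0.1727  ⇒  φ = arccos(0.1727) ≈ 80.1°.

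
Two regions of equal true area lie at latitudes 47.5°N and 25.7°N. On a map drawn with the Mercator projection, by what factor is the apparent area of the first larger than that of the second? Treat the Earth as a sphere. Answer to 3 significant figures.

1.78

On Mercator, area is exaggerated by sec²φ = 1/cos²φ.
At 47.5°: sec²(47.5°) = 1/0.6756² = 2.191.
At 25.7°: sec²(25.7°) = 1/0.9011² = 1.232.
Ratio = 2.191/1.232 = cos²(25.7°)/cos²(47.5°) ≈ 1.78.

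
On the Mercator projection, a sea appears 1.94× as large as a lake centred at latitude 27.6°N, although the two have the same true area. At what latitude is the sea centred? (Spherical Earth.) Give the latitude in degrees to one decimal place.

For equal true areas on Mercator, apparent areas scale as sec²φ, so the ratio is cos²φ₂ / cos²φ₁.
cos²φ₂ / cos²φ₁ = 1.94  ⇒  cos φ₁ = cos 27.6° / √1.94 = 0.8862/1.393 = 0.6363.
φ₁ = arccos(0.6363) ≈ 50.5°.

50.5°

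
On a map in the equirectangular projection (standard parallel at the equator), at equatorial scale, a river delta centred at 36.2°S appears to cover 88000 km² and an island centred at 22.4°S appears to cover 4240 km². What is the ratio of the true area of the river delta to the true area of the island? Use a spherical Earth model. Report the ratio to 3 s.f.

18.1

Plate carrée has h = 1 and k = sec φ, giving areal scale sec φ; true area = (apparent area) · cos φ.
True area of river delta: 88000 × cos(36.2°) = 88000 × 0.8070 = 71010 km².
True area of island: 4240 × cos(22.4°) = 4240 × 0.9245 = 3920 km².
Ratio = 71010 / 3920 ≈ 18.1.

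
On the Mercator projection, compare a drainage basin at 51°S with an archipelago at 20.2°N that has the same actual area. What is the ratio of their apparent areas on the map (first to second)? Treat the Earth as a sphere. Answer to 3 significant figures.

On Mercator, area is exaggerated by sec²φ = 1/cos²φ.
At 51°: sec²(51°) = 1/0.6293² = 2.525.
At 20.2°: sec²(20.2°) = 1/0.9385² = 1.135.
Ratio = 2.525/1.135 = cos²(20.2°)/cos²(51°) ≈ 2.22.

2.22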